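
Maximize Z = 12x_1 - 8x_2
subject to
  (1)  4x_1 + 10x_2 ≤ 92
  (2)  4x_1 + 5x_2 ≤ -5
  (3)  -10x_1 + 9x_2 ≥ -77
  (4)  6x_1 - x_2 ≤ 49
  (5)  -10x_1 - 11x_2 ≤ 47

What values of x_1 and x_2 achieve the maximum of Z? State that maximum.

The optimum lies where 4x_1 + 5x_2 = -5 and -10x_1 + 9x_2 = -77.
Solving simultaneously gives x_1 = 170/43, x_2 = -179/43.

x_1 = 170/43, x_2 = -179/43, maximum Z = 3472/43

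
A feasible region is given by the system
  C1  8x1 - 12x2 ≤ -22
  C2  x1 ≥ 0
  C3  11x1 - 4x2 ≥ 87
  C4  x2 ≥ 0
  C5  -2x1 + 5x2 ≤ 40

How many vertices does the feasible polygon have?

Of the 10 pairwise boundary intersections, those satisfying every inequality are:
  (283/25, 469/50)
  (185/8, 69/4)
  (595/47, 614/47)

3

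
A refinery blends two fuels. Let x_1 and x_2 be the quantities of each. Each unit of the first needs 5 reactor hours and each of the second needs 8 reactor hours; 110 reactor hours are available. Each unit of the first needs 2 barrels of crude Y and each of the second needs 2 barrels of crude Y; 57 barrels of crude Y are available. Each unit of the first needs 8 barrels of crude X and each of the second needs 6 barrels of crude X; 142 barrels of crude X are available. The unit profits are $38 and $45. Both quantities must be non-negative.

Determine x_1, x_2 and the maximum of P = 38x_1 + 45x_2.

x_1 = 14, x_2 = 5, maximum P = 757

Corner points and P = 38x_1 + 45x_2:
  (0, 0) → P = 0
  (0, 55/4) → P = 2475/4
  (71/4, 0) → P = 1349/2
  (14, 5) → P = 757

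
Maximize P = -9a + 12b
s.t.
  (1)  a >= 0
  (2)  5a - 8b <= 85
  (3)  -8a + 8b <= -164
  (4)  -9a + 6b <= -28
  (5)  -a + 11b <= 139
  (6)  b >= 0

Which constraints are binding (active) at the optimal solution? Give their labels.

Vertices and P = -9a + 12b:
  (79/3, 35/6) → P = -167
  (2047/47, 780/47) → P = -9063/47
  (729/20, 319/20) → P = -2733/20

The maximum is at (729/20, 319/20). Substituting into each constraint, equality holds for (3) and (5); the remaining constraints have slack.

(3) and (5)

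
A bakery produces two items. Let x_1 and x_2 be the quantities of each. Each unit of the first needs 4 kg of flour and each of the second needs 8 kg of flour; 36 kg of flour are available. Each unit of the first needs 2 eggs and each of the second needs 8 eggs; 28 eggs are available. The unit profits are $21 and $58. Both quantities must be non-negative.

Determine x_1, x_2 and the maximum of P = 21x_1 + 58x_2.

Corner points and P = 21x_1 + 58x_2:
  (0, 0) → P = 0
  (0, 7/2) → P = 203
  (9, 0) → P = 189
  (4, 5/2) → P = 229

The binding constraints are 4x_1 + 8x_2 = 36 and 2x_1 + 8x_2 = 28.
Solving simultaneously gives x_1 = 4, x_2 = 5/2.

x_1 = 4, x_2 = 5/2, maximum P = 229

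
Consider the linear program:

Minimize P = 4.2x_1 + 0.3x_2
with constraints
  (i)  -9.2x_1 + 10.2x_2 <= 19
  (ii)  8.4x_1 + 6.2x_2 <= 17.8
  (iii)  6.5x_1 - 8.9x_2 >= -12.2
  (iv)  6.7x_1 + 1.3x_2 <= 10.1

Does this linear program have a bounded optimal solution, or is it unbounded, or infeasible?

From the feasible point (-2233/779, -563/779), moving in the direction (-10.2, -9.2) keeps every constraint satisfied while P decreases without bound.

unbounded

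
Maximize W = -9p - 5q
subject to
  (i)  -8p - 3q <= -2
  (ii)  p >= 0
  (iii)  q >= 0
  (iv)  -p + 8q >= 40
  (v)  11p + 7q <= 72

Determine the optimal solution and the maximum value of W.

Corner points and W = -9p - 5q:
  (0, 5) → W = -25
  (0, 72/7) → W = -360/7
  (296/95, 512/95) → W = -5224/95

The optimum lies where p = 0 and -p + 8q = 40.
Solving simultaneously gives p = 0, q = 5.

p = 0, q = 5, maximum W = -25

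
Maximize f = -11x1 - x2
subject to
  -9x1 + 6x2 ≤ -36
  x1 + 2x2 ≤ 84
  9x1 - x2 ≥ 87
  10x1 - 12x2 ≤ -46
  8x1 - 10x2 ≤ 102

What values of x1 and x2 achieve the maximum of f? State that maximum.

Extreme points and f = -11x1 - x2:
  (24, 30) → f = -294
  (59/4, 129/8) → f = -1427/8
  (229/8, 443/16) → f = -5481/16

The optimum lies where -9x1 + 6x2 = -36 and 10x1 - 12x2 = -46.
Solving simultaneously gives x1 = 59/4, x2 = 129/8.

x1 = 59/4, x2 = 129/8, maximum f = -1427/8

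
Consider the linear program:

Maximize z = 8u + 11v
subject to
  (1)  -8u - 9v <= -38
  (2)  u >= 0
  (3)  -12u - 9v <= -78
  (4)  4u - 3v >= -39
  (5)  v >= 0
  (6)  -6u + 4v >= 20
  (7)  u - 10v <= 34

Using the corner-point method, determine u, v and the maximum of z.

u = 48, v = 77, maximum z = 1231

Extreme points and z = 8u + 11v:
  (0, 26/3) → z = 286/3
  (0, 13) → z = 143
  (22/17, 118/17) → z = 1474/17
  (48, 77) → z = 1231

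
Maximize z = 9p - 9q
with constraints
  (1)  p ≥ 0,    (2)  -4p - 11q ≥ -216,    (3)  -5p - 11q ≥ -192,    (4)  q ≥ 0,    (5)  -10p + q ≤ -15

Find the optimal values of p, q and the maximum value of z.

The optimum lies where -5p - 11q = -192 and q = 0.
Solving simultaneously gives p = 192/5, q = 0.

p = 192/5, q = 0, maximum z = 1728/5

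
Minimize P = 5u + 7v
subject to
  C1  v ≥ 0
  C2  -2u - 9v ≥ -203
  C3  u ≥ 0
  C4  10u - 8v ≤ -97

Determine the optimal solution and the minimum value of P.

u = 0, v = 97/8, minimum P = 679/8

Extreme points and P = 5u + 7v:
  (0, 203/9) → P = 1421/9
  (751/106, 1112/53) → P = 19323/106
  (0, 97/8) → P = 679/8

The optimum lies where u = 0 and 10u - 8v = -97.
Solving simultaneously gives u = 0, v = 97/8.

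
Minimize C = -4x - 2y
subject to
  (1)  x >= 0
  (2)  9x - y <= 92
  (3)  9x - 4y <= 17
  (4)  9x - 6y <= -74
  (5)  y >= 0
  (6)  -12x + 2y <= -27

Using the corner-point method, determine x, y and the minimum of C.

x = 157/6, y = 287/2, minimum C = -1175/3

Feasible corners and C = -4x - 2y:
  (626/45, 166/5) → C = -5492/45
  (157/6, 287/2) → C = -1175/3
  (155/27, 377/18) → C = -1751/27

At the optimal vertex, 9x - y = 92 and -12x + 2y = -27.
Solving simultaneously gives x = 157/6, y = 287/2.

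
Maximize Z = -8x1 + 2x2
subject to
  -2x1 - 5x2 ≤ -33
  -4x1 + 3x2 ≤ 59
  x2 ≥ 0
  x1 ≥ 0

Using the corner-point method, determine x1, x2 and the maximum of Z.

x1 = 0, x2 = 59/3, maximum Z = 118/3

Extreme points and Z = -8x1 + 2x2:
  (33/2, 0) → Z = -132
  (0, 33/5) → Z = 66/5
  (0, 59/3) → Z = 118/3
The feasible region is unbounded (it extends along (3, 4), (1, 0)), but Z strictly decreases along every unbounded feasible direction, so there is no improving ray and the maximum is attained at a vertex.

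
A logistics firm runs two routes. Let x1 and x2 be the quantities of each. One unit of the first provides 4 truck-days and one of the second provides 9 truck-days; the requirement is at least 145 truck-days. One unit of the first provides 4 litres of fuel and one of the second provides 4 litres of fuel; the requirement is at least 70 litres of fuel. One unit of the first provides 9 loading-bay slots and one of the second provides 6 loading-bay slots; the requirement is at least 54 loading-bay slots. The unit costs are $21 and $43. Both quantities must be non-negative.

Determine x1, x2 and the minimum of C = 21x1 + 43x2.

x1 = 5/2, x2 = 15, minimum C = 1395/2

Vertices and C = 21x1 + 43x2:
  (0, 35/2) → C = 1505/2
  (145/4, 0) → C = 3045/4
  (5/2, 15) → C = 1395/2
The feasible region is unbounded (it extends along (0, 1), (1, 0)), but C strictly increases along every unbounded feasible direction, so there is no improving ray and the minimum is attained at a vertex.

At the optimal vertex, 4x1 + 9x2 = 145 and 4x1 + 4x2 = 70.
Solving simultaneously gives x1 = 5/2, x2 = 15.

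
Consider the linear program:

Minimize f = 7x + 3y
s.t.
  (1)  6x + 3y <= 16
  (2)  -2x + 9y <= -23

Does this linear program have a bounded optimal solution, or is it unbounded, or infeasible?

From the feasible point (71/20, -53/30), moving in the direction (-9, -2) keeps every constraint satisfied while f decreases without bound.

unbounded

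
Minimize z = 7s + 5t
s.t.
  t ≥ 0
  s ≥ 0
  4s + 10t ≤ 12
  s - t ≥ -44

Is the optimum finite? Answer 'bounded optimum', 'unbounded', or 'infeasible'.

Corner points and z = 7s + 5t:
  (0, 0) → z = 0
  (3, 0) → z = 21
  (0, 6/5) → z = 6
The feasible region has finitely many vertices and no improving ray; the minimum is 0 at (0, 0).

bounded optimum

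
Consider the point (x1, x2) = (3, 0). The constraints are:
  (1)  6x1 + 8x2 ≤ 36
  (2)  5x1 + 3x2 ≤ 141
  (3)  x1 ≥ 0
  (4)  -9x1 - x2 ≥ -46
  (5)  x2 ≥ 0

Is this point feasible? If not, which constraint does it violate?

(1): 18 ≤ 36 ✓
(2): 15 ≤ 141 ✓
(3): 3 ≥ 0 ✓
(4): -27 ≥ -46 ✓
(5): 0 ≥ 0 ✓

feasible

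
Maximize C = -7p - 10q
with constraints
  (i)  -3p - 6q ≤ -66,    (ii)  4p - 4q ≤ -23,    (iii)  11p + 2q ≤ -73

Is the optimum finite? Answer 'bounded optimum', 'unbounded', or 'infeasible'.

unbounded

From the feasible point (-19/2, 63/4), moving in the direction (-6, 3) keeps every constraint satisfied while C increases without bound.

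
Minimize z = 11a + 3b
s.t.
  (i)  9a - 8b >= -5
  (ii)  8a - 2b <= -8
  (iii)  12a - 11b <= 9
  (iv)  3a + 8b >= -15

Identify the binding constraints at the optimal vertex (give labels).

Extreme points and z = 11a + 3b:
  (-27/23, -16/23) → z = -15
  (-5/3, -5/4) → z = -265/12
  (-47/35, -48/35) → z = -661/35

The minimum is at (-5/3, -5/4). Substituting into each constraint, equality holds for (i) and (iv); the remaining constraints have slack.

(i) and (iv)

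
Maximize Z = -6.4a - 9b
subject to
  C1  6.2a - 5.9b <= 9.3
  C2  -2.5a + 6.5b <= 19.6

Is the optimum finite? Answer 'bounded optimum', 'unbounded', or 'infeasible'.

unbounded

From the feasible point (17609/2555, 14477/2555), moving in the direction (-5.9, -6.2) keeps every constraint satisfied while Z increases without bound.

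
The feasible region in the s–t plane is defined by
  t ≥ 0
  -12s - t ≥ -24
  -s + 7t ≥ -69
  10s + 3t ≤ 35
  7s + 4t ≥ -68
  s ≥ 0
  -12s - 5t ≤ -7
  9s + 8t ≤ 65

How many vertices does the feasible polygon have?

5

Of the 28 pairwise boundary intersections, those satisfying every inequality are:
  (2, 0)
  (7/12, 0)
  (127/87, 188/29)
  (0, 7/5)
  (0, 65/8)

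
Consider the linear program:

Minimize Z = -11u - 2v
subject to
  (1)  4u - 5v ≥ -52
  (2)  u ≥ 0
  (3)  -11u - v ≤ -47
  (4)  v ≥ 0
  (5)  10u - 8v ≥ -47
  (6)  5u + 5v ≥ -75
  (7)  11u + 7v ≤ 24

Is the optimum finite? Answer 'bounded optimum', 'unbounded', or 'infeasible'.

infeasible

The boundaries 4u - 5v = -52 and 10u - 8v = -47 meet at (181/18, 166/9), but that point violates 11u + 7v ≤ 24. Every candidate vertex is excluded by some other constraint, so the feasible region is empty.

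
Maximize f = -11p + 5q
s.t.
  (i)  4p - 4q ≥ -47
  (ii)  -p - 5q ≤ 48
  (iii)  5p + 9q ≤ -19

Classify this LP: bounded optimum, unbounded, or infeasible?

bounded optimum

Corner points and f = -11p + 5q:
  (-427/24, -145/24) → f = 331/2
  (-499/56, 159/56) → f = 1571/14
  (337/16, -221/16) → f = -1203/4
The feasible region has finitely many vertices and no improving ray; the maximum is 331/2 at (-427/24, -145/24).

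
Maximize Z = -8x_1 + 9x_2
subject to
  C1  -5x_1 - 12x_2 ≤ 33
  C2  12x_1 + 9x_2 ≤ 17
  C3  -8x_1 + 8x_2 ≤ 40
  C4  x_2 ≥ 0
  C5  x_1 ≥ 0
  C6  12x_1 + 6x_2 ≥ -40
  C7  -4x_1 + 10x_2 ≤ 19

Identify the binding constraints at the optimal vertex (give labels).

C2 and C5

Feasible corners and Z = -8x_1 + 9x_2:
  (17/12, 0) → Z = -34/3
  (0, 17/9) → Z = 17
  (0, 0) → Z = 0

The maximum is at (0, 17/9). Substituting into each constraint, equality holds for C2 and C5; the remaining constraints have slack.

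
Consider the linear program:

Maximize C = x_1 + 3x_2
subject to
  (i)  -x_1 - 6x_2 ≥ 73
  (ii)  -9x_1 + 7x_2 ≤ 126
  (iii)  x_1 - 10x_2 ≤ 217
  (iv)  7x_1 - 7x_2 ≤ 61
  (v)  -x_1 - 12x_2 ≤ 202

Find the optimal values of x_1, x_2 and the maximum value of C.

x_1 = -145/49, x_2 = -572/49, maximum C = -1861/49

Corner points and C = x_1 + 3x_2:
  (-1267/61, -531/61) → C = -2860/61
  (-145/49, -572/49) → C = -1861/49
  (-2926/115, -1692/115) → C = -8002/115
  (-682/91, -1475/91) → C = -5107/91

The optimum lies where -x_1 - 6x_2 = 73 and 7x_1 - 7x_2 = 61.
Solving simultaneously gives x_1 = -145/49, x_2 = -572/49.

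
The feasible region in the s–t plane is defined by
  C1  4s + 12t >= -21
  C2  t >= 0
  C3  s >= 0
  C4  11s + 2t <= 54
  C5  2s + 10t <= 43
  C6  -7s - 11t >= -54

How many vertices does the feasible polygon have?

5

Of the 15 pairwise boundary intersections, those satisfying every inequality are:
  (0, 0)
  (54/11, 0)
  (0, 43/10)
  (486/107, 216/107)
  (67/48, 193/48)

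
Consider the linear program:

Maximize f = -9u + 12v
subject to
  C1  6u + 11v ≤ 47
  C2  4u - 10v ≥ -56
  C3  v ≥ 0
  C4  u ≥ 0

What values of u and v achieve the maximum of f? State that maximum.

u = 0, v = 47/11, maximum f = 564/11

Vertices and f = -9u + 12v:
  (47/6, 0) → f = -141/2
  (0, 47/11) → f = 564/11
  (0, 0) → f = 0

The binding constraints are 6u + 11v = 47 and u = 0.
Solving simultaneously gives u = 0, v = 47/11.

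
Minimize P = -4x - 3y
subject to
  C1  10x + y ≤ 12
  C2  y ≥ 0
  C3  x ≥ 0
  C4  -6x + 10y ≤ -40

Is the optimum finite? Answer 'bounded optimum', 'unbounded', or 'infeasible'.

infeasible

The boundaries 10x + y = 12 and y = 0 meet at (6/5, 0), but that point violates -6x + 10y ≤ -40. Every candidate vertex is excluded by some other constraint, so the feasible region is empty.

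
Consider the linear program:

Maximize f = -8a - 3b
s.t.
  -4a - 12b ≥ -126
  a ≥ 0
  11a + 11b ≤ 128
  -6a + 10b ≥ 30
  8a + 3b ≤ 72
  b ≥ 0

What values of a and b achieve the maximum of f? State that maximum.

Extreme points and f = -8a - 3b:
  (0, 21/2) → f = -63/2
  (75/44, 437/44) → f = -1911/44
  (0, 3) → f = -9
  (475/88, 549/88) → f = -5447/88

a = 0, b = 3, maximum f = -9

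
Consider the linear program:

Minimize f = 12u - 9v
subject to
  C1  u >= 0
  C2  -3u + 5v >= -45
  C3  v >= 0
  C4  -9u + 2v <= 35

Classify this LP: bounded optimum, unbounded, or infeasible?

From the feasible point (0, 0), moving in the direction (2, 9) keeps every constraint satisfied while f decreases without bound.

unbounded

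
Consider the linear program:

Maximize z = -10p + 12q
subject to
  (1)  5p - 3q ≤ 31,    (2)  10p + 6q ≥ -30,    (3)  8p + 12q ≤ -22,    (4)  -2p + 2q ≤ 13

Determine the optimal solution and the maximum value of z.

Extreme points and z = -10p + 12q:
  (8/5, -23/3) → z = -108
  (51/14, -179/42) → z = -613/7
  (-19/6, 5/18) → z = 35

The optimum lies where 10p + 6q = -30 and 8p + 12q = -22.
Solving simultaneously gives p = -19/6, q = 5/18.

p = -19/6, q = 5/18, maximum z = 35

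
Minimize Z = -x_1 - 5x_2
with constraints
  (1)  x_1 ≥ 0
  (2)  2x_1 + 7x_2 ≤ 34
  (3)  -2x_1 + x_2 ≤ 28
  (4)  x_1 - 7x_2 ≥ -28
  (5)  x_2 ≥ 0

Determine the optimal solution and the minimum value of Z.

x_1 = 2, x_2 = 30/7, minimum Z = -164/7

At the optimal vertex, 2x_1 + 7x_2 = 34 and x_1 - 7x_2 = -28.
Solving simultaneously gives x_1 = 2, x_2 = 30/7.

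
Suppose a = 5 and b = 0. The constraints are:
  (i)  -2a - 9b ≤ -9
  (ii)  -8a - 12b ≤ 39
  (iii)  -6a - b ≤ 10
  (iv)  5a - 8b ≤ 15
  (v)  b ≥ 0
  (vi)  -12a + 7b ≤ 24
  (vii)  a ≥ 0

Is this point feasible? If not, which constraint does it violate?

Constraint (iv): 5a - 8b = 25, which is not ≤ 15. All other constraints are satisfied.

not feasible — violates (iv)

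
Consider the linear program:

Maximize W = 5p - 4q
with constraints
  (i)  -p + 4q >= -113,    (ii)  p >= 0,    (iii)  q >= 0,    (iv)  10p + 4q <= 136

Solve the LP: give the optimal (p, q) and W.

Vertices and W = 5p - 4q:
  (0, 0) → W = 0
  (0, 34) → W = -136
  (68/5, 0) → W = 68

The binding constraints are q = 0 and 10p + 4q = 136.
Solving simultaneously gives p = 68/5, q = 0.

p = 68/5, q = 0, maximum W = 68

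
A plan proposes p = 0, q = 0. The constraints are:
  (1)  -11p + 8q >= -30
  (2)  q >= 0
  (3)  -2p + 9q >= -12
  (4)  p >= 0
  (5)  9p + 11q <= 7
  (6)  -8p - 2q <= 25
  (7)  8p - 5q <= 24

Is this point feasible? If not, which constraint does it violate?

(1): 0 ≥ -30 ✓
(2): 0 ≥ 0 ✓
(3): 0 ≥ -12 ✓
(4): 0 ≥ 0 ✓
(5): 0 ≤ 7 ✓
(6): 0 ≤ 25 ✓
(7): 0 ≤ 24 ✓

feasible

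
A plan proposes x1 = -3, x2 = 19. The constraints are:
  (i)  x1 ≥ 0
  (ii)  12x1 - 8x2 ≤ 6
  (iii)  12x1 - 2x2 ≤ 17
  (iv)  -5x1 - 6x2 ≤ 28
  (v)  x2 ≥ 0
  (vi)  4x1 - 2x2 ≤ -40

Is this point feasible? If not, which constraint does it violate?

Constraint (i): x1 = -3, which is not ≥ 0. All other constraints are satisfied.

not feasible — violates (i)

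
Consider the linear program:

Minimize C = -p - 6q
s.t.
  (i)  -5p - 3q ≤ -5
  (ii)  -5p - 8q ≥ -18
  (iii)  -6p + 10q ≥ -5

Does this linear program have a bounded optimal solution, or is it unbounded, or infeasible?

Extreme points and C = -p - 6q:
  (-14/25, 13/5) → C = -376/25
  (65/68, 5/68) → C = -95/68
  (110/49, 83/98) → C = -359/49
The feasible region has finitely many vertices and no improving ray; the minimum is -376/25 at (-14/25, 13/5).

bounded optimum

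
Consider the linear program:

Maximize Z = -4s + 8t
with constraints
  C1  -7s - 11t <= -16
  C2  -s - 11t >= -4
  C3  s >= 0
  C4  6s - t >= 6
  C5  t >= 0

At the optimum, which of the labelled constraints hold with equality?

Vertices and Z = -4s + 8t:
  (2, 2/11) → Z = -72/11
  (16/7, 0) → Z = -64/7
  (4, 0) → Z = -16

The maximum is at (2, 2/11). Substituting into each constraint, equality holds for C1 and C2; the remaining constraints have slack.

C1 and C2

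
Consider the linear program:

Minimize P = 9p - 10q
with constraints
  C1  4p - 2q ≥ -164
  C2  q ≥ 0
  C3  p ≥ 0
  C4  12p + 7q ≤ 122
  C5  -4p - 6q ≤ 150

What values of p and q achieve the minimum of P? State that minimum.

The binding constraints are p = 0 and 12p + 7q = 122.
Solving simultaneously gives p = 0, q = 122/7.

p = 0, q = 122/7, minimum P = -1220/7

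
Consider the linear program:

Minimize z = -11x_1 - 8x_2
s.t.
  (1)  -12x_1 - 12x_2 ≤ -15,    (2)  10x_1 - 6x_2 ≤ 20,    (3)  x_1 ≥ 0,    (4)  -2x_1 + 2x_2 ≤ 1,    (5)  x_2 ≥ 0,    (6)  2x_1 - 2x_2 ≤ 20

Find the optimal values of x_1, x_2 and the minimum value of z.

Corner points and z = -11x_1 - 8x_2:
  (3/8, 7/8) → z = -89/8
  (5/4, 0) → z = -55/4
  (23/4, 25/4) → z = -453/4
  (2, 0) → z = -22

The optimum lies where 10x_1 - 6x_2 = 20 and -2x_1 + 2x_2 = 1.
Solving simultaneously gives x_1 = 23/4, x_2 = 25/4.

x_1 = 23/4, x_2 = 25/4, minimum z = -453/4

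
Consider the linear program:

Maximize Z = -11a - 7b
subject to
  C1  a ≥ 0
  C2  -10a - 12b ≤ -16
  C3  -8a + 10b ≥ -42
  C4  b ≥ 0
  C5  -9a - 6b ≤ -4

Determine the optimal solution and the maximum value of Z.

a = 0, b = 4/3, maximum Z = -28/3

Vertices and Z = -11a - 7b:
  (0, 4/3) → Z = -28/3
  (8/5, 0) → Z = -88/5
  (21/4, 0) → Z = -231/4
The feasible region is unbounded (it extends along (0, 1), (5, 4)), but Z strictly decreases along every unbounded feasible direction, so there is no improving ray and the maximum is attained at a vertex.

At the optimal vertex, a = 0 and -10a - 12b = -16.
Solving simultaneously gives a = 0, b = 4/3.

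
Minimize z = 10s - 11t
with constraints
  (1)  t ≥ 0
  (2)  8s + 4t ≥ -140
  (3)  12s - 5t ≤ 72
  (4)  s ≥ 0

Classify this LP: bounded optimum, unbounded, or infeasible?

unbounded

From the feasible point (6, 0), moving in the direction (0, 1) keeps every constraint satisfied while z decreases without bound.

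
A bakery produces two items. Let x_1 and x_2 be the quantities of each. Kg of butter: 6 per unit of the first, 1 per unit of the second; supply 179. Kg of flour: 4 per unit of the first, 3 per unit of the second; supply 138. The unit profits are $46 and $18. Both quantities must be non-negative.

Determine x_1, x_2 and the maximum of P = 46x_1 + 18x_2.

x_1 = 57/2, x_2 = 8, maximum P = 1455

The optimum lies where 6x_1 + x_2 = 179 and 4x_1 + 3x_2 = 138.
Solving simultaneously gives x_1 = 57/2, x_2 = 8.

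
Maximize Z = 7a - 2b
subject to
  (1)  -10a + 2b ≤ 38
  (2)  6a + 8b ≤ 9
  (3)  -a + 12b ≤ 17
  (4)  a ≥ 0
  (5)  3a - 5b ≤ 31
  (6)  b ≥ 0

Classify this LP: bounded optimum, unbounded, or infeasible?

Extreme points and Z = 7a - 2b:
  (0, 9/8) → Z = -9/4
  (3/2, 0) → Z = 21/2
  (0, 0) → Z = 0
The feasible region has finitely many vertices and no improving ray; the maximum is 21/2 at (3/2, 0).

bounded optimum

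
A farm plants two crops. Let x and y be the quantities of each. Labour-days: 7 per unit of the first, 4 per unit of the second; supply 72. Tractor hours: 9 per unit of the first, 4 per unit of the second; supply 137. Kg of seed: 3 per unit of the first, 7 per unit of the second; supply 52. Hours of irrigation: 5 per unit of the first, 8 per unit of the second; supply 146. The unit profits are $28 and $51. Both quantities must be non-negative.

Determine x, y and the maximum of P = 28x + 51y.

Feasible corners and P = 28x + 51y:
  (0, 0) → P = 0
  (0, 52/7) → P = 2652/7
  (72/7, 0) → P = 288
  (8, 4) → P = 428

x = 8, y = 4, maximum P = 428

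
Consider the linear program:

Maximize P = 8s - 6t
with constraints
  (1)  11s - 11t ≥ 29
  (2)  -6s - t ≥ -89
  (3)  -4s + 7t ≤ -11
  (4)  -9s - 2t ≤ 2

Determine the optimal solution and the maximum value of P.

s = 60, t = -271, maximum P = 2106

Feasible corners and P = 8s - 6t:
  (82/33, -5/33) → P = 686/33
  (36/121, -283/121) → P = 1986/121
  (317/23, 145/23) → P = 1666/23
  (60, -271) → P = 2106

At the optimal vertex, -6s - t = -89 and -9s - 2t = 2.
Solving simultaneously gives s = 60, t = -271.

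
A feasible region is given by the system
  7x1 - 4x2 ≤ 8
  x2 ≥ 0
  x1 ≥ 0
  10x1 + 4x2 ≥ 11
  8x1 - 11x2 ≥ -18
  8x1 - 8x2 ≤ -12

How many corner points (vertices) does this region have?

3

Of the 15 pairwise boundary intersections, those satisfying every inequality are:
  (49/142, 134/71)
  (5/14, 13/7)
  (1/2, 2)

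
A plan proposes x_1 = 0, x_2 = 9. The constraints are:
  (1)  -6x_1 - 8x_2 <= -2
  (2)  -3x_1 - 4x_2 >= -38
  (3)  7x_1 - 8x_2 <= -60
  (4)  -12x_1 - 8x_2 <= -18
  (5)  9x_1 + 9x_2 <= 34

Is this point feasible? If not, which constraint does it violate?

Constraint (5): 9x_1 + 9x_2 = 81, which is not ≤ 34. All other constraints are satisfied.

not feasible — violates (5)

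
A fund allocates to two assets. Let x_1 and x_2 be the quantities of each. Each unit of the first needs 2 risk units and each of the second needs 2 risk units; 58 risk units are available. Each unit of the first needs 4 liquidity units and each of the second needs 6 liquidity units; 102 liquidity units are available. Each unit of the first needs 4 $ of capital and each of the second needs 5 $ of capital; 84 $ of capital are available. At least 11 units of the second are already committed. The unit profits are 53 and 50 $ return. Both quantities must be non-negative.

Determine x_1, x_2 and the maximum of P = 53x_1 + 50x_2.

Corner points and P = 53x_1 + 50x_2:
  (0, 84/5) → P = 840
  (0, 11) → P = 550
  (29/4, 11) → P = 3737/4

The optimum lies where 4x_1 + 5x_2 = 84 and x_2 = 11.
Solving simultaneously gives x_1 = 29/4, x_2 = 11.

x_1 = 29/4, x_2 = 11, maximum P = 3737/4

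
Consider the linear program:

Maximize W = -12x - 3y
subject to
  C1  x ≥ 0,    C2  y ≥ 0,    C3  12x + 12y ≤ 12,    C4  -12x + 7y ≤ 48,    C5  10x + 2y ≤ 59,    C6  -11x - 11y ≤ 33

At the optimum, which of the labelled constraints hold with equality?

C1 and C2

Feasible corners and W = -12x - 3y:
  (0, 0) → W = 0
  (0, 1) → W = -3
  (1, 0) → W = -12

The maximum is at (0, 0). Substituting into each constraint, equality holds for C1 and C2; the remaining constraints have slack.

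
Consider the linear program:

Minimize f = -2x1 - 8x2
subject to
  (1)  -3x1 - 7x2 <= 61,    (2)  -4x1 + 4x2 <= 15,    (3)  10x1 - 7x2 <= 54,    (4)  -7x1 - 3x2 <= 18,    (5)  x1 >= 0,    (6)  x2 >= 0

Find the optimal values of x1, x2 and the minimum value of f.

Corner points and f = -2x1 - 8x2:
  (107/4, 61/2) → f = -595/2
  (0, 15/4) → f = -30
  (27/5, 0) → f = -54/5
  (0, 0) → f = 0

At the optimal vertex, -4x1 + 4x2 = 15 and 10x1 - 7x2 = 54.
Solving simultaneously gives x1 = 107/4, x2 = 61/2.

x1 = 107/4, x2 = 61/2, minimum f = -595/2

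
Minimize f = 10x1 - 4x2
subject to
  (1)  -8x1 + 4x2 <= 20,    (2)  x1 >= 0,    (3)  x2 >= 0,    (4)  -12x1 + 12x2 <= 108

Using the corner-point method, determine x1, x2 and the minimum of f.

Feasible corners and f = 10x1 - 4x2:
  (0, 5) → f = -20
  (4, 13) → f = -12
  (0, 0) → f = 0
The feasible region is unbounded (it extends along (1, 1), (1, 0)), but f strictly increases along every unbounded feasible direction, so there is no improving ray and the minimum is attained at a vertex.

At the optimal vertex, -8x1 + 4x2 = 20 and x1 = 0.
Solving simultaneously gives x1 = 0, x2 = 5.

x1 = 0, x2 = 5, minimum f = -20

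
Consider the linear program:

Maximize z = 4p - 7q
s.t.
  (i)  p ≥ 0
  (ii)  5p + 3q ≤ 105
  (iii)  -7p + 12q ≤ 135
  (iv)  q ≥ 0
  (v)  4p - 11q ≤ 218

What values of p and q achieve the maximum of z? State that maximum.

The binding constraints are 5p + 3q = 105 and q = 0.
Solving simultaneously gives p = 21, q = 0.

p = 21, q = 0, maximum z = 84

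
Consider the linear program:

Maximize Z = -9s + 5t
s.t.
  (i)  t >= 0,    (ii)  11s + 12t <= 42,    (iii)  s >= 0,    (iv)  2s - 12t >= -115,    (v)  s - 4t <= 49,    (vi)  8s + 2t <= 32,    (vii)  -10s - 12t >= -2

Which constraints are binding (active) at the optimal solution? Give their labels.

(iii) and (vii)

Corner points and Z = -9s + 5t:
  (0, 0) → Z = 0
  (1/5, 0) → Z = -9/5
  (0, 1/6) → Z = 5/6

The maximum is at (0, 1/6). Substituting into each constraint, equality holds for (iii) and (vii); the remaining constraints have slack.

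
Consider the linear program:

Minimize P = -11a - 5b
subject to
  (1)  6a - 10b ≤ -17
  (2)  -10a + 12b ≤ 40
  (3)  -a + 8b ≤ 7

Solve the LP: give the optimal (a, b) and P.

Feasible corners and P = -11a - 5b:
  (-7, -5/2) → P = 179/2
  (-33/19, 25/38) → P = 601/38
  (-59/17, 15/34) → P = 1223/34

a = -33/19, b = 25/38, minimum P = 601/38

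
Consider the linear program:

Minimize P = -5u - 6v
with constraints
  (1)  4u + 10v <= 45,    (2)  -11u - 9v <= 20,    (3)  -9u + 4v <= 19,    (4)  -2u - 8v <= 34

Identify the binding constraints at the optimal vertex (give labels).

Feasible corners and P = -5u - 6v:
  (-5/53, 481/106) → P = -1418/53
  (175/3, -113/6) → P = -536/3
  (-251/125, 29/125) → P = 1081/125
  (73/35, -167/35) → P = 91/5

The minimum is at (175/3, -113/6). Substituting into each constraint, equality holds for (1) and (4); the remaining constraints have slack.

(1) and (4)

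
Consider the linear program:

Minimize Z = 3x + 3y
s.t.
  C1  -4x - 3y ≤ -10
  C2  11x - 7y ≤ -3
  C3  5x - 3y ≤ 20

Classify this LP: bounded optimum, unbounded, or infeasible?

bounded optimum

Feasible corners and Z = 3x + 3y:
  (1, 2) → Z = 9
  (149/2, 235/2) → Z = 576
The feasible region has finitely many vertices and no improving ray; the minimum is 9 at (1, 2).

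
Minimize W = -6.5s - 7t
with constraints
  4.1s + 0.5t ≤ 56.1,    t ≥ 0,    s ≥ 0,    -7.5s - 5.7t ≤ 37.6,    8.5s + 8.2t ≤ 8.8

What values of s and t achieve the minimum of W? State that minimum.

Feasible corners and W = -6.5s - 7t:
  (0, 0) → W = 0
  (88/85, 0) → W = -572/85
  (0, 44/41) → W = -308/41

s = 0, t = 44/41, minimum W = -308/41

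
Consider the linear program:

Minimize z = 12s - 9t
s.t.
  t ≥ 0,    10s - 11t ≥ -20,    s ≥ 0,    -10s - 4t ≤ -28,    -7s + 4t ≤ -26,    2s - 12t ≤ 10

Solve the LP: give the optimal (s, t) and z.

Feasible corners and z = 12s - 9t:
  (26/7, 0) → z = 312/7
  (5, 0) → z = 60
  (366/37, 400/37) → z = 792/37
The feasible region is unbounded (it extends along (11, 10), (6, 1)), but z strictly increases along every unbounded feasible direction, so there is no improving ray and the minimum is attained at a vertex.

The binding constraints are 10s - 11t = -20 and -7s + 4t = -26.
Solving simultaneously gives s = 366/37, t = 400/37.

s = 366/37, t = 400/37, minimum z = 792/37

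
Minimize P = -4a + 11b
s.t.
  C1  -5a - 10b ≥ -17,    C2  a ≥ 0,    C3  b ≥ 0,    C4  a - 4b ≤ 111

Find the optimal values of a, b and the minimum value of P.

The optimum lies where -5a - 10b = -17 and b = 0.
Solving simultaneously gives a = 17/5, b = 0.

a = 17/5, b = 0, minimum P = -68/5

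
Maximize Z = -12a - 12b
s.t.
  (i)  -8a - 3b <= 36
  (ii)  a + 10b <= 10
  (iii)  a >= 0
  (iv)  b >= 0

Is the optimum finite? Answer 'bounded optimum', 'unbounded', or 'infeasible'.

bounded optimum

Extreme points and Z = -12a - 12b:
  (0, 1) → Z = -12
  (10, 0) → Z = -120
  (0, 0) → Z = 0
The feasible region has finitely many vertices and no improving ray; the maximum is 0 at (0, 0).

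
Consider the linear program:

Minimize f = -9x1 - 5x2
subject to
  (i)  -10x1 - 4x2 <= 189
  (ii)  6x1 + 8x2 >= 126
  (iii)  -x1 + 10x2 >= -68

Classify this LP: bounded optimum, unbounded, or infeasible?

From the feasible point (-36, 171/4), moving in the direction (-4, 10) keeps every constraint satisfied while f decreases without bound.

unbounded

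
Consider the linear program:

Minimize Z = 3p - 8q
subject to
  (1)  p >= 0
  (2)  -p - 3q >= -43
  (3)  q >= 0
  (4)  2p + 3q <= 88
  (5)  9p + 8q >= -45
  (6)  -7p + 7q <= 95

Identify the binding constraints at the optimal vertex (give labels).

Corner points and Z = 3p - 8q:
  (0, 0) → Z = 0
  (0, 95/7) → Z = -760/7
  (43, 0) → Z = 129
  (4/7, 99/7) → Z = -780/7

The minimum is at (4/7, 99/7). Substituting into each constraint, equality holds for (2) and (6); the remaining constraints have slack.

(2) and (6)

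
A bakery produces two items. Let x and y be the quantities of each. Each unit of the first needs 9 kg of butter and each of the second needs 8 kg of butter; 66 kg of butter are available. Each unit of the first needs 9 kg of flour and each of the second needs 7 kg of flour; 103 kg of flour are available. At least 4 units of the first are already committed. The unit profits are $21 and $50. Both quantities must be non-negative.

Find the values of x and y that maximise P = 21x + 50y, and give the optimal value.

x = 4, y = 15/4, maximum P = 543/2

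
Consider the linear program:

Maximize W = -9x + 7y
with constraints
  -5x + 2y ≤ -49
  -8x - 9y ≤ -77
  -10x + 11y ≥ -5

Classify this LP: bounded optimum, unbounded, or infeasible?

unbounded

From the feasible point (529/35, 93/7), moving in the direction (2, 5) keeps every constraint satisfied while W increases without bound.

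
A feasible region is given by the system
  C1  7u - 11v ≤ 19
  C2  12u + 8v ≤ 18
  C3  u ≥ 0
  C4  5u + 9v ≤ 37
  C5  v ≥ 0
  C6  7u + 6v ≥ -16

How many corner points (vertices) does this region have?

Intersecting each pair of boundary lines and keeping only the points that satisfy every inequality leaves:
  (0, 9/4)
  (3/2, 0)
  (0, 0)

3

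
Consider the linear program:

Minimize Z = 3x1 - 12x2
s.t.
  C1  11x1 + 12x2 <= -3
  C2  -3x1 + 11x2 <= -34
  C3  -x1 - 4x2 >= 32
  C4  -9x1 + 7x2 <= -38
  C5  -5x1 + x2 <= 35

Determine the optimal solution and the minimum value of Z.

Extreme points and Z = 3x1 - 12x2:
  (93/8, -349/32) → Z = 663/4
  (-72/43, -326/43) → Z = 3696/43
  (-283/26, -505/26) → Z = 5211/26
The feasible region is unbounded (it extends along (-1, -5), (12, -11)), but Z strictly increases along every unbounded feasible direction, so there is no improving ray and the minimum is attained at a vertex.

x1 = -72/43, x2 = -326/43, minimum Z = 3696/43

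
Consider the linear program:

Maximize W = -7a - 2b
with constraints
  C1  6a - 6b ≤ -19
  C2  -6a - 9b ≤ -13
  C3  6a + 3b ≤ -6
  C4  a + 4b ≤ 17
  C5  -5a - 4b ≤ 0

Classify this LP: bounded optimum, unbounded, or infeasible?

Extreme points and W = -7a - 2b:
  (-25/7, 36/7) → W = 103/7
  (-8/3, 10/3) → W = 12
  (-17/4, 85/16) → W = 153/8
The feasible region has finitely many vertices and no improving ray; the maximum is 153/8 at (-17/4, 85/16).

bounded optimum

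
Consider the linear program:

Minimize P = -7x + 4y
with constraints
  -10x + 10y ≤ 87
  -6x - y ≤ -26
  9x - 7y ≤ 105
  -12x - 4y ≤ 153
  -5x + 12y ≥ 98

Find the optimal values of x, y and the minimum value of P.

x = 1659/20, y = 1833/20, minimum P = -4281/20

Extreme points and P = -7x + 4y:
  (173/70, 391/35) → P = 1917/70
  (1659/20, 1833/20) → P = -4281/20
  (214/77, 718/77) → P = 1374/77
  (1946/73, 1407/73) → P = -7994/73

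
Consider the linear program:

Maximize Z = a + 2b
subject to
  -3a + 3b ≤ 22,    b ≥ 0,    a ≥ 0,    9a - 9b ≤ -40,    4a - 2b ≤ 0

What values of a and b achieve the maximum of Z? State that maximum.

a = 22/3, b = 44/3, maximum Z = 110/3

Feasible corners and Z = a + 2b:
  (0, 22/3) → Z = 44/3
  (22/3, 44/3) → Z = 110/3
  (0, 40/9) → Z = 80/9
  (40/9, 80/9) → Z = 200/9

The optimum lies where -3a + 3b = 22 and 4a - 2b = 0.
Solving simultaneously gives a = 22/3, b = 44/3.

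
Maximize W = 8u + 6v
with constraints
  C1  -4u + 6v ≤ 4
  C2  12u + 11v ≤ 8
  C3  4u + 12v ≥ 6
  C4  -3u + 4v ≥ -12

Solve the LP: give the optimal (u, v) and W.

u = 3/10, v = 2/5, maximum W = 24/5

Corner points and W = 8u + 6v:
  (1/29, 20/29) → W = 128/29
  (-1/6, 5/9) → W = 2
  (3/10, 2/5) → W = 24/5

At the optimal vertex, 12u + 11v = 8 and 4u + 12v = 6.
Solving simultaneously gives u = 3/10, v = 2/5.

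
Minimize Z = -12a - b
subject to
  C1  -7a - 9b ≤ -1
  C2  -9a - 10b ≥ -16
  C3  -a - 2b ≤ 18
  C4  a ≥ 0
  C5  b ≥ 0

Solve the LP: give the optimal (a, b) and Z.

a = 16/9, b = 0, minimum Z = -64/3

Feasible corners and Z = -12a - b:
  (0, 1/9) → Z = -1/9
  (1/7, 0) → Z = -12/7
  (0, 8/5) → Z = -8/5
  (16/9, 0) → Z = -64/3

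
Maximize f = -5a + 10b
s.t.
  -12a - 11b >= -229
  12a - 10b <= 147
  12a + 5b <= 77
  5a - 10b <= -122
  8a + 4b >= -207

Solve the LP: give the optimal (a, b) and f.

a = -3193/40, b = 1079/10, maximum f = 11825/8

Feasible corners and f = -5a + 10b:
  (-149/36, 76/3) → f = 9865/36
  (-3193/40, 1079/10) → f = 11825/8
  (32/29, 1849/145) → f = 122
  (-1279/50, -59/100) → f = 122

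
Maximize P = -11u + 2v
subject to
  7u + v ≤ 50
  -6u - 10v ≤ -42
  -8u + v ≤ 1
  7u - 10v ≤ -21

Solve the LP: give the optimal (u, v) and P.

Vertices and P = -11u + 2v:
  (49/15, 407/15) → P = 55/3
  (479/77, 71/11) → P = -4275/77
  (16/43, 171/43) → P = 166/43
  (21/13, 42/13) → P = -147/13

The optimum lies where 7u + v = 50 and -8u + v = 1.
Solving simultaneously gives u = 49/15, v = 407/15.

u = 49/15, v = 407/15, maximum P = 55/3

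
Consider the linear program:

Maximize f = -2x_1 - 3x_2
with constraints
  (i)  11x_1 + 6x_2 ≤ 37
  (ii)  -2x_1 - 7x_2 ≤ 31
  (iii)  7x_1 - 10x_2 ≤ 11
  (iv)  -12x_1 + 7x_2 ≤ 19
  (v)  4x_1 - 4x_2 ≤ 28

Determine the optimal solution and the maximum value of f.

Vertices and f = -2x_1 - 3x_2:
  (109/38, 69/76) → f = -643/76
  (145/149, 653/149) → f = -2249/149
  (-233/69, -239/69) → f = 1183/69
  (-25/7, -167/49) → f = 851/49

The optimum lies where -2x_1 - 7x_2 = 31 and -12x_1 + 7x_2 = 19.
Solving simultaneously gives x_1 = -25/7, x_2 = -167/49.

x_1 = -25/7, x_2 = -167/49, maximum f = 851/49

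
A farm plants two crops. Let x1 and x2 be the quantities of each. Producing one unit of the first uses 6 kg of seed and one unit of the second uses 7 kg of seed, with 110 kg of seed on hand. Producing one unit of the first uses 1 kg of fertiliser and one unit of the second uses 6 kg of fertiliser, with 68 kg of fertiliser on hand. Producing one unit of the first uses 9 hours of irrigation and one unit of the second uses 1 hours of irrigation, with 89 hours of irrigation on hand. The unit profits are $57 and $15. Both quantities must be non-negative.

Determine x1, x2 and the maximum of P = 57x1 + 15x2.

Extreme points and P = 57x1 + 15x2:
  (0, 0) → P = 0
  (0, 34/3) → P = 170
  (89/9, 0) → P = 1691/3
  (184/29, 298/29) → P = 14958/29
  (9, 8) → P = 633

The binding constraints are 6x1 + 7x2 = 110 and 9x1 + x2 = 89.
Solving simultaneously gives x1 = 9, x2 = 8.

x1 = 9, x2 = 8, maximum P = 633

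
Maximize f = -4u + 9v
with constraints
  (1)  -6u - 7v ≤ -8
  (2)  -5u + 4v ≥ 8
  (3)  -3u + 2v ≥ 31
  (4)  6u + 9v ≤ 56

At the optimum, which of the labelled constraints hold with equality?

Vertices and f = -4u + 9v:
  (-67/11, 70/11) → f = 898/11
  (-80/3, 24) → f = 968/3
  (-167/39, 118/13) → f = 3854/39

The maximum is at (-80/3, 24). Substituting into each constraint, equality holds for (1) and (4); the remaining constraints have slack.

(1) and (4)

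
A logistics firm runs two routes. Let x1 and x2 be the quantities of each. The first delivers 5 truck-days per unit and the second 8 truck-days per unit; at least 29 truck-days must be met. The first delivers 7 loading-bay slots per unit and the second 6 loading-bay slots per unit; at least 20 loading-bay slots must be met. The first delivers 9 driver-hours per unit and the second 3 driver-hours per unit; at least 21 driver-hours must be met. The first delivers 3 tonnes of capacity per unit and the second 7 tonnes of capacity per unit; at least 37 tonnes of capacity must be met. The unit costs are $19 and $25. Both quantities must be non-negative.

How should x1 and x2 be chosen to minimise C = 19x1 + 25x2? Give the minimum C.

x1 = 2/3, x2 = 5, minimum C = 413/3

Corner points and C = 19x1 + 25x2:
  (0, 7) → C = 175
  (37/3, 0) → C = 703/3
  (2/3, 5) → C = 413/3
The feasible region is unbounded (it extends along (0, 1), (1, 0)), but C strictly increases along every unbounded feasible direction, so there is no improving ray and the minimum is attained at a vertex.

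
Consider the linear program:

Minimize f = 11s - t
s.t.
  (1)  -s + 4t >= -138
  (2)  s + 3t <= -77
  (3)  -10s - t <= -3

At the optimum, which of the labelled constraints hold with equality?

Vertices and f = 11s - t:
  (106/7, -215/7) → f = 1381/7
  (150/41, -1377/41) → f = 3027/41
  (86/29, -773/29) → f = 1719/29

The minimum is at (86/29, -773/29). Substituting into each constraint, equality holds for (2) and (3); the remaining constraints have slack.

(2) and (3)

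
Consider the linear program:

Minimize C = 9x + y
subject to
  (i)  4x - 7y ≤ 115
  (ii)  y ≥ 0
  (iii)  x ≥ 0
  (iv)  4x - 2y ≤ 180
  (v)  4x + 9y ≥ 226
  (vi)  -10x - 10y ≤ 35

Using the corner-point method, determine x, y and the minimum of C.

Feasible corners and C = 9x + y:
  (103/2, 13) → C = 953/2
  (2617/64, 111/16) → C = 23997/64
  (0, 226/9) → C = 226/9
The feasible region is unbounded (it extends along (0, 1), (1, 2)), but C strictly increases along every unbounded feasible direction, so there is no improving ray and the minimum is attained at a vertex.

x = 0, y = 226/9, minimum C = 226/9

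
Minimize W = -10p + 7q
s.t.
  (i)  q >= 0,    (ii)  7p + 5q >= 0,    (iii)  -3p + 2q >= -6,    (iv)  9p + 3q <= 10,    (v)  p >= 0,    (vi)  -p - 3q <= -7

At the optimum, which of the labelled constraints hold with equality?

Extreme points and W = -10p + 7q:
  (0, 10/3) → W = 70/3
  (3/8, 53/24) → W = 281/24
  (0, 7/3) → W = 49/3

The minimum is at (3/8, 53/24). Substituting into each constraint, equality holds for (iv) and (vi); the remaining constraints have slack.

(iv) and (vi)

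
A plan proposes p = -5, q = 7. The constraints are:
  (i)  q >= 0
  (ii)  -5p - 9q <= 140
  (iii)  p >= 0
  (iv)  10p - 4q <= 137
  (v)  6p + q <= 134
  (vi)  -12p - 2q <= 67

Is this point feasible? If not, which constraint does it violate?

Constraint (iii): p = -5, which is not ≥ 0. All other constraints are satisfied.

not feasible — violates (iii)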